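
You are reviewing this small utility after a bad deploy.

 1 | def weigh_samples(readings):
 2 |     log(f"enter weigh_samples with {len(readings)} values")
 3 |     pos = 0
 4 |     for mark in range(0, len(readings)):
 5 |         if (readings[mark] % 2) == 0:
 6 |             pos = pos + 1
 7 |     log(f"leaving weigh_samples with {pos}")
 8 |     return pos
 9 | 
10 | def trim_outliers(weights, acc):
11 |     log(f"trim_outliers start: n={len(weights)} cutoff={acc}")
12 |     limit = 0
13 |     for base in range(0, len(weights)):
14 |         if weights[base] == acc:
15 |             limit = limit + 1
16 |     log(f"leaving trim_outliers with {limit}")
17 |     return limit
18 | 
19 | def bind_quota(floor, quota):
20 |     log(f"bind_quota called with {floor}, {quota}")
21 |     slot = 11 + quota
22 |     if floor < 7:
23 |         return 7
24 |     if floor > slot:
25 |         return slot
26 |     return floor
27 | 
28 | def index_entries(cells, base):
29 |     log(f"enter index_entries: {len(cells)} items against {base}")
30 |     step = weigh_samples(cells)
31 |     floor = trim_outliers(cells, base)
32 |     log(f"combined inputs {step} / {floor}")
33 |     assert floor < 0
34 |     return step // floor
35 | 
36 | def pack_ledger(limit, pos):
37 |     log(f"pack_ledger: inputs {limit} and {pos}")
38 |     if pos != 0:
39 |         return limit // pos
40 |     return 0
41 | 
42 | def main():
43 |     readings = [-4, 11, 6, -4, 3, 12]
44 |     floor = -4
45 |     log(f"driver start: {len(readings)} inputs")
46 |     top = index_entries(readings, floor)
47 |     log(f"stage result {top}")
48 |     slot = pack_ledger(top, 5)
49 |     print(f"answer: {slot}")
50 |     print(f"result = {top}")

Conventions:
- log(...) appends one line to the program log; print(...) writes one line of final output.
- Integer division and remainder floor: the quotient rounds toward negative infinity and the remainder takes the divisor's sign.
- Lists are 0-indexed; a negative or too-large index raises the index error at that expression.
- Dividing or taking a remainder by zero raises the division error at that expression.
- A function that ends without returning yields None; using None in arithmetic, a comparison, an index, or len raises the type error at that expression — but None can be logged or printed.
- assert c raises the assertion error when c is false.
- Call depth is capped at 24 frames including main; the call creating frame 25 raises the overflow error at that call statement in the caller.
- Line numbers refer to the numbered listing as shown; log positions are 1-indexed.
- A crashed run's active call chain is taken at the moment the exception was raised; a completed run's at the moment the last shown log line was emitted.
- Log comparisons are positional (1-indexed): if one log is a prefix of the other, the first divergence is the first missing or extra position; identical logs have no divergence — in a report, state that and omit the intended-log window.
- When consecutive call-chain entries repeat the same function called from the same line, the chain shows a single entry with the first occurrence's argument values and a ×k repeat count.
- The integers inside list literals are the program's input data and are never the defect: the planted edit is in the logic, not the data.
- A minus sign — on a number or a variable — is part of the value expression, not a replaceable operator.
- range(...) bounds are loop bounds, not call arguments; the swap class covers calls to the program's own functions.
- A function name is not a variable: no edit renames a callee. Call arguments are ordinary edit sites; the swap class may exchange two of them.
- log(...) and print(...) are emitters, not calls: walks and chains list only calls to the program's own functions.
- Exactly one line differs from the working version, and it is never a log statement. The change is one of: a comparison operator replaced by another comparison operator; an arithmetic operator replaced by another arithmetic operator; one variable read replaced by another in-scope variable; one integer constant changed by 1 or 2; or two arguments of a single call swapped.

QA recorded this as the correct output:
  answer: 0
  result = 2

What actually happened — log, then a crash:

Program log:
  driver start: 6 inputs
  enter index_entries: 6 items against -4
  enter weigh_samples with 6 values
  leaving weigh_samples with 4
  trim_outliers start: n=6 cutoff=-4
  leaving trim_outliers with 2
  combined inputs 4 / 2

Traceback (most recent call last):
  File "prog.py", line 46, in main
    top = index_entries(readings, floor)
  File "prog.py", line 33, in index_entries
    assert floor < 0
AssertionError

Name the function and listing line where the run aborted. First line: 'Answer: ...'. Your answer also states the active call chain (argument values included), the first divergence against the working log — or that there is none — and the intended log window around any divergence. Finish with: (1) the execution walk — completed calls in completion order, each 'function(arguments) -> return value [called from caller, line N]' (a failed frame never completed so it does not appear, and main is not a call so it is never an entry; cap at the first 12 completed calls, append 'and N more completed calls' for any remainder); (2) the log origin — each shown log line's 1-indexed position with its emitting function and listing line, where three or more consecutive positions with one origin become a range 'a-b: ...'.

Answer: the error was raised in index_entries, line 33.
The tell: Only 7 log lines were emitted before the run died; the intended continuation was 'stage result 2'.
Call chain: main -> index_entries([-4, 11, 6, -4, 3, 12], -4) (called at line 46).
First divergence: position 8 (shown log ended at 7 lines; the working version continues: 'stage result 2').
Intended log window:
  6: leaving trim_outliers with 2
  7: combined inputs 4 / 2
  8: stage result 2
  9: pack_ledger: inputs 2 and 5
Execution walk:
  weigh_samples([-4, 11, 6, -4, 3, 12]) -> 4  [called from index_entries, line 30]
  trim_outliers([-4, 11, 6, -4, 3, 12], -4) -> 2  [called from index_entries, line 31]
Origin of each log line:
  1: emitted by main (line 45)
  2: emitted by index_entries (line 29)
  3: emitted by weigh_samples (line 2)
  4: emitted by weigh_samples (line 7)
  5: emitted by trim_outliers (line 11)
  6: emitted by trim_outliers (line 16)
  7: emitted by index_entries (line 32)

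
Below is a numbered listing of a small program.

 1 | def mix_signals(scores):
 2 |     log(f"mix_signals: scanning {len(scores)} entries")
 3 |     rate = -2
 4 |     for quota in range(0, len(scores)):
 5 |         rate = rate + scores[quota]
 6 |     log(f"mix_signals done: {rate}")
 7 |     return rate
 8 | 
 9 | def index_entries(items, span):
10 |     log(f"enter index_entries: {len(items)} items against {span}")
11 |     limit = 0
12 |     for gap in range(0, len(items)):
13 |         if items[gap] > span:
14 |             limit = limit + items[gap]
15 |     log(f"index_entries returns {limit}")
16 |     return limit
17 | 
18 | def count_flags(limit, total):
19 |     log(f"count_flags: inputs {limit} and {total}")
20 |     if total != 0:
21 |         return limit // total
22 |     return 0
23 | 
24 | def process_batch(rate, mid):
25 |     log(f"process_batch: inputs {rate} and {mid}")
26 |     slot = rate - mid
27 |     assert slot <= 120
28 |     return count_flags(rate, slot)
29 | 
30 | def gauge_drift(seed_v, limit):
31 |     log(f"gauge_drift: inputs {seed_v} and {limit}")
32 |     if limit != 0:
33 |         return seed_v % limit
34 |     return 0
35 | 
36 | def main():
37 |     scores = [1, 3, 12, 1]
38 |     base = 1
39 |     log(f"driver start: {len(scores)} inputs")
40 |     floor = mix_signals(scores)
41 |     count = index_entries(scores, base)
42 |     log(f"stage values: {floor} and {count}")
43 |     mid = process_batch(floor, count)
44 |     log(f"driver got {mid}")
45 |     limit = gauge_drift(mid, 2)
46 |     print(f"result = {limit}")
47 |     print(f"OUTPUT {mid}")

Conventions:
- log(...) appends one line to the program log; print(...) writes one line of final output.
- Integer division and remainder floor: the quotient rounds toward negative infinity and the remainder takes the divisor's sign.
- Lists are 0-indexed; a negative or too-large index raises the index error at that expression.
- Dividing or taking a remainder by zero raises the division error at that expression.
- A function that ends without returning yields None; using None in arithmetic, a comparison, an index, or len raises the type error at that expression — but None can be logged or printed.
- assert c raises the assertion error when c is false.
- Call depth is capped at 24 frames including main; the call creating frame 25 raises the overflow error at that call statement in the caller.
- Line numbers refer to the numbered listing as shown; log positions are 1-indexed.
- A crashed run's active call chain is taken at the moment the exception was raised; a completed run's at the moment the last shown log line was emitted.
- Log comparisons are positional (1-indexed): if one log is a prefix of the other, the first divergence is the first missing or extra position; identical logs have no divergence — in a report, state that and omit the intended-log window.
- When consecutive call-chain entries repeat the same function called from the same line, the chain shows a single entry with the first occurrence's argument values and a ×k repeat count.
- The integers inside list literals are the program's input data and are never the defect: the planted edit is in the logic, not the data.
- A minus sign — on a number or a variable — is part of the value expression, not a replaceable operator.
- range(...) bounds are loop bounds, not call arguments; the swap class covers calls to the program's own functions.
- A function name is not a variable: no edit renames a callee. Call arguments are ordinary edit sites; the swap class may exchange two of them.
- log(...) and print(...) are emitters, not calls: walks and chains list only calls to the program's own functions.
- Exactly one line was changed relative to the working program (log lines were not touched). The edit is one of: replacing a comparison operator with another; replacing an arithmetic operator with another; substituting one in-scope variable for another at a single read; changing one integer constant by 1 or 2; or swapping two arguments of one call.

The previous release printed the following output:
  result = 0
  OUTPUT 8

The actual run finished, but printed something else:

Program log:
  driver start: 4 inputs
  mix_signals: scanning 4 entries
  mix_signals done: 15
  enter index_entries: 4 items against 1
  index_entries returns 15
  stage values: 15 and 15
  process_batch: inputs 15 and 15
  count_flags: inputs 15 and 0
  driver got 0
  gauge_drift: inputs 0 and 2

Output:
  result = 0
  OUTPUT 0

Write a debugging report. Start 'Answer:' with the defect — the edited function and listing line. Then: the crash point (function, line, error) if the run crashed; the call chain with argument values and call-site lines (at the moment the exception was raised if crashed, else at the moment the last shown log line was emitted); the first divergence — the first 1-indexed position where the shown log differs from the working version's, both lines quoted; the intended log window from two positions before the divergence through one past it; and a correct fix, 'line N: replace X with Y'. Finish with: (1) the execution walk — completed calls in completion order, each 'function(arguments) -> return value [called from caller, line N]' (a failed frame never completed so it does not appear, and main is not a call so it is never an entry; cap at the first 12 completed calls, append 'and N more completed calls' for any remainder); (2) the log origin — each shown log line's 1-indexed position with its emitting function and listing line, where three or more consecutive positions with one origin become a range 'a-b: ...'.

Answer: the defect is in mix_signals at line 3.
Key fact: At log position 3 the runs split — shown 'mix_signals done: 15', but the working version logs 'mix_signals done: 17'.
Call chain: main -> gauge_drift(0, 2) (called at line 45).
First divergence: position 3 — shown 'mix_signals done: 15', intended 'mix_signals done: 17'.
Intended log window:
  1: driver start: 4 inputs
  2: mix_signals: scanning 4 entries
  3: mix_signals done: 17
  4: enter index_entries: 4 items against 1
Execution walk:
  mix_signals([1, 3, 12, 1]) -> 15  [called from main, line 40]
  index_entries([1, 3, 12, 1], 1) -> 15  [called from main, line 41]
  count_flags(15, 0) -> 0  [called from process_batch, line 28]
  process_batch(15, 15) -> 0  [called from main, line 43]
  gauge_drift(0, 2) -> 0  [called from main, line 45]
Log origin:
  1: from main, line 39
  2: from mix_signals, line 2
  3: from mix_signals, line 6
  4: from index_entries, line 10
  5: from index_entries, line 15
  6: from main, line 42
  7: from process_batch, line 25
  8: from count_flags, line 19
  9: from main, line 44
  10: from gauge_drift, line 31
A correct fix: line 3: replace `-2` with `0`.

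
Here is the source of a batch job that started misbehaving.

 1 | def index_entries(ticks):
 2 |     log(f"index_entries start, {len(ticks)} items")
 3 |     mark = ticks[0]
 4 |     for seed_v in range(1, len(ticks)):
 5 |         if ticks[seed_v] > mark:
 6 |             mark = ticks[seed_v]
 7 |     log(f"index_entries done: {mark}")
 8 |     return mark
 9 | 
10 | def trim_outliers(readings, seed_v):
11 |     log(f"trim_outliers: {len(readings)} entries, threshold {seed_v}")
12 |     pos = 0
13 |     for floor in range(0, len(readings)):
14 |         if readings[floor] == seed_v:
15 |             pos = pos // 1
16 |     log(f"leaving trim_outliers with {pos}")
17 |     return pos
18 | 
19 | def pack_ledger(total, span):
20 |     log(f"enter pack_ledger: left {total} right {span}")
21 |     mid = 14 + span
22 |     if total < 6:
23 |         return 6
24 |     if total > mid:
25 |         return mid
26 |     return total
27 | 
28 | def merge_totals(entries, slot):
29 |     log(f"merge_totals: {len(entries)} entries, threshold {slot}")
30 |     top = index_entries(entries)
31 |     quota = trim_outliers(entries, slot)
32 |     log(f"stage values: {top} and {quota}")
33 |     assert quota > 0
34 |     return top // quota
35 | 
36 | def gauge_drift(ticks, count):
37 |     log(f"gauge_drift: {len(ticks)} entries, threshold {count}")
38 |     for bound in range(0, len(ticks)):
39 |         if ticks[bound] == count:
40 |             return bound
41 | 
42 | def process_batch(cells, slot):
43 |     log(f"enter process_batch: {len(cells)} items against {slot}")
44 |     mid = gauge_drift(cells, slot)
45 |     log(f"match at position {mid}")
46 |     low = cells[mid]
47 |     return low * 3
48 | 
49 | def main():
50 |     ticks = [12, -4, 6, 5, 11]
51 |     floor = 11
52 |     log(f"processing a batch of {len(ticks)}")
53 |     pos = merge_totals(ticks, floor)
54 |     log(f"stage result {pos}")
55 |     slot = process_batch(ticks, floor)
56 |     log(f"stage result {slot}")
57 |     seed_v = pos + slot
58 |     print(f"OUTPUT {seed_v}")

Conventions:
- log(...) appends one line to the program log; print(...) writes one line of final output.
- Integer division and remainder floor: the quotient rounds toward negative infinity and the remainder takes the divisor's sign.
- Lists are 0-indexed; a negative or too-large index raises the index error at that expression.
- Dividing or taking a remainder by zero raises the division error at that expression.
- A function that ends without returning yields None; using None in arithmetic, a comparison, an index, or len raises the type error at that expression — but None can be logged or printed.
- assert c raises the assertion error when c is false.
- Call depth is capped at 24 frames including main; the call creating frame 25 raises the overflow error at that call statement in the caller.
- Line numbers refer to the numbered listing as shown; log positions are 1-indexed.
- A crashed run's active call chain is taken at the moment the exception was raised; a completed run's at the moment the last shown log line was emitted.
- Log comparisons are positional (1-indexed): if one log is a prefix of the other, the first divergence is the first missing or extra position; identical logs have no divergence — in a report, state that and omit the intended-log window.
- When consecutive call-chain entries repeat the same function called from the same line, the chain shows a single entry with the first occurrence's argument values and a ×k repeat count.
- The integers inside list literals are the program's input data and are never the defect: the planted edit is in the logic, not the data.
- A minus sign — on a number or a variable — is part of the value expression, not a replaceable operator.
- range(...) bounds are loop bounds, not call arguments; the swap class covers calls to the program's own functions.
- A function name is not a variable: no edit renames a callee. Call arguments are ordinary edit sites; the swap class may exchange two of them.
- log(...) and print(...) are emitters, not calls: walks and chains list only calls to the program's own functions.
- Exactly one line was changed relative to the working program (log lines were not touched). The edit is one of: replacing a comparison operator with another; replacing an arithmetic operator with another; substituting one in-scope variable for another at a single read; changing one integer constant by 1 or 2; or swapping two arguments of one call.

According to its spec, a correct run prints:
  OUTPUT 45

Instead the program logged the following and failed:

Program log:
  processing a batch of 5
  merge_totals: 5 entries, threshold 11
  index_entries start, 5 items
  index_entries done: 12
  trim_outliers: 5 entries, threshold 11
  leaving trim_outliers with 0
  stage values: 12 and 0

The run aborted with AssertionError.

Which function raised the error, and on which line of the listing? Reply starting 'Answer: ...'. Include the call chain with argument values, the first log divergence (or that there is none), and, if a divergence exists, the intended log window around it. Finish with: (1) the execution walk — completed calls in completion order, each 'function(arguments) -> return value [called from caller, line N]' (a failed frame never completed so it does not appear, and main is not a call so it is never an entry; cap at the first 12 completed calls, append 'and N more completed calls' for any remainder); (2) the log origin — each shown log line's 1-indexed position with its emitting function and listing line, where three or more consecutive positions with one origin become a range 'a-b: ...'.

Answer: the error was raised in merge_totals, line 33.
Core observation: Position 6 is the first bad log line: 'leaving trim_outliers with 0' should read 'leaving trim_outliers with 1'.
Call chain: main -> merge_totals([12, -4, 6, 5, 11], 11) (called at line 53).
First divergence: position 6 — shown 'leaving trim_outliers with 0', intended 'leaving trim_outliers with 1'.
Intended log window:
  4: index_entries done: 12
  5: trim_outliers: 5 entries, threshold 11
  6: leaving trim_outliers with 1
  7: stage values: 12 and 1
Execution walk:
  index_entries([12, -4, 6, 5, 11]) -> 12  [called from merge_totals, line 30]
  trim_outliers([12, -4, 6, 5, 11], 11) -> 0  [called from merge_totals, line 31]
Log line origins:
  1: emitted by main (line 52)
  2: emitted by merge_totals (line 29)
  3: emitted by index_entries (line 2)
  4: emitted by index_entries (line 7)
  5: emitted by trim_outliers (line 11)
  6: emitted by trim_outliers (line 16)
  7: emitted by merge_totals (line 32)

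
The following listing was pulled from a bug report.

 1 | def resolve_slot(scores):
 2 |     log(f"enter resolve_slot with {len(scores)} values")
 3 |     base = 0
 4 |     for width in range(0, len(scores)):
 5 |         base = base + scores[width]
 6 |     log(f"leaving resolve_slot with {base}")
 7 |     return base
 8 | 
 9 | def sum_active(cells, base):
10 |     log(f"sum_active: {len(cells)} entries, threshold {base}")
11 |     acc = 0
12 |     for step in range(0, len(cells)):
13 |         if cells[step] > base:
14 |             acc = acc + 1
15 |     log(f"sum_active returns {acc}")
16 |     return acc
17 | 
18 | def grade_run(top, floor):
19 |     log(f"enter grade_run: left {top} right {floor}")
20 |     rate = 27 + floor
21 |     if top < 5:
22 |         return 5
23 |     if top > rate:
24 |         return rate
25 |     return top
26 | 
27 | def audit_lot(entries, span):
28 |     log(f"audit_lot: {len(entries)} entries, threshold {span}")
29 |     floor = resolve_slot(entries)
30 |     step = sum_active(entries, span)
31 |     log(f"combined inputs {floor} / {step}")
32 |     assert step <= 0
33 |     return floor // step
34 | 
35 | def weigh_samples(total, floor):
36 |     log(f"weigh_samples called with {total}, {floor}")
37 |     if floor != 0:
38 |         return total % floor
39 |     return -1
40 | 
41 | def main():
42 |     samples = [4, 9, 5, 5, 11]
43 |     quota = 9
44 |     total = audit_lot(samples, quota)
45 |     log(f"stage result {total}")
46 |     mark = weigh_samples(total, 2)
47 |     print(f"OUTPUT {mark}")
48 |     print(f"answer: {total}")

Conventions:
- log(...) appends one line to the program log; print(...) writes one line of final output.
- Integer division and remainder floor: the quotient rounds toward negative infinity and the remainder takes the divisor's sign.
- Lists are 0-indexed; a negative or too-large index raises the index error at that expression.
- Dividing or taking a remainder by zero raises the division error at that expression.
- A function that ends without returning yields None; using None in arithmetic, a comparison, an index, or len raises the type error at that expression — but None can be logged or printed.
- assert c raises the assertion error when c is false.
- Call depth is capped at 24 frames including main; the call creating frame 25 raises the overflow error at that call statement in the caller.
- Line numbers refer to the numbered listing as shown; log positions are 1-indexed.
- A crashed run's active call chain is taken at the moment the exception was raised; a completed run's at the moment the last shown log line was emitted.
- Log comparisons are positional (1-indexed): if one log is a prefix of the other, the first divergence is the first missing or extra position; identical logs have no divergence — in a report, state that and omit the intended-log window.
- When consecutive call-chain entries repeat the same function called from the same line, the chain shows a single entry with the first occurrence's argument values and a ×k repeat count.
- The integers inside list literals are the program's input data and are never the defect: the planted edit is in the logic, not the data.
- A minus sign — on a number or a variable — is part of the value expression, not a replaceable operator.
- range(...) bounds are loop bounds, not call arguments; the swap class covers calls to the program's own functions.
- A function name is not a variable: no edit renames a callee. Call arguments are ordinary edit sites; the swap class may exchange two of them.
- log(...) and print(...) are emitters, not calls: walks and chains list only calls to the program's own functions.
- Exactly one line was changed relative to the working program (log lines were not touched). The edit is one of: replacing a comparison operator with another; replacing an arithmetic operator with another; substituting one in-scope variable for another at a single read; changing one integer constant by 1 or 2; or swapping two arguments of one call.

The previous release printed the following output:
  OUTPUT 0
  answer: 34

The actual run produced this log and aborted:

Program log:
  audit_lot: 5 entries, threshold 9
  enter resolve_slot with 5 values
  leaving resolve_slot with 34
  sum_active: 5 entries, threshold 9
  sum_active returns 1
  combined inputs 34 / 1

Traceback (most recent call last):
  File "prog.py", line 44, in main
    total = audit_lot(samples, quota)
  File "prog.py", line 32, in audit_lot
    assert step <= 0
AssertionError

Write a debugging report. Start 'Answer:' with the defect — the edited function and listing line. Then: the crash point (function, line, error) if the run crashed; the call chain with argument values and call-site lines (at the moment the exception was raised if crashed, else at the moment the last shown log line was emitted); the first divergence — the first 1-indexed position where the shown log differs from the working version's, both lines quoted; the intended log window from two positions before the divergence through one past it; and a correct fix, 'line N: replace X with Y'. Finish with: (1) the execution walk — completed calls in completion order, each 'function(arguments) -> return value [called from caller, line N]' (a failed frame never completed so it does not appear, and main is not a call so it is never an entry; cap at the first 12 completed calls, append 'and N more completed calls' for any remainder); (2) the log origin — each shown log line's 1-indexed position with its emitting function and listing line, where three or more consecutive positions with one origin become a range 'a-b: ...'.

Answer: the defect is in audit_lot at line 32.
Core observation: A complete run would log 'stage result 34' next, but this one stopped at 6 lines.
Crash: audit_lot, line 32, AssertionError.
Call chain: main -> audit_lot([4, 9, 5, 5, 11], 9) (called at line 44).
First divergence: position 7 — the faulty run's log ends after 6 lines; the working version continues with 'stage result 34'.
Intended log window:
  5: sum_active returns 1
  6: combined inputs 34 / 1
  7: stage result 34
  8: weigh_samples called with 34, 2
Execution walk:
  resolve_slot([4, 9, 5, 5, 11]) -> 34  [called from audit_lot, line 29]
  sum_active([4, 9, 5, 5, 11], 9) -> 1  [called from audit_lot, line 30]
Log origin:
  1: emitted by audit_lot (line 28)
  2: emitted by resolve_slot (line 2)
  3: emitted by resolve_slot (line 6)
  4: emitted by sum_active (line 10)
  5: emitted by sum_active (line 15)
  6: emitted by audit_lot (line 31)
A correct fix: line 32: replace `<=` with `>`.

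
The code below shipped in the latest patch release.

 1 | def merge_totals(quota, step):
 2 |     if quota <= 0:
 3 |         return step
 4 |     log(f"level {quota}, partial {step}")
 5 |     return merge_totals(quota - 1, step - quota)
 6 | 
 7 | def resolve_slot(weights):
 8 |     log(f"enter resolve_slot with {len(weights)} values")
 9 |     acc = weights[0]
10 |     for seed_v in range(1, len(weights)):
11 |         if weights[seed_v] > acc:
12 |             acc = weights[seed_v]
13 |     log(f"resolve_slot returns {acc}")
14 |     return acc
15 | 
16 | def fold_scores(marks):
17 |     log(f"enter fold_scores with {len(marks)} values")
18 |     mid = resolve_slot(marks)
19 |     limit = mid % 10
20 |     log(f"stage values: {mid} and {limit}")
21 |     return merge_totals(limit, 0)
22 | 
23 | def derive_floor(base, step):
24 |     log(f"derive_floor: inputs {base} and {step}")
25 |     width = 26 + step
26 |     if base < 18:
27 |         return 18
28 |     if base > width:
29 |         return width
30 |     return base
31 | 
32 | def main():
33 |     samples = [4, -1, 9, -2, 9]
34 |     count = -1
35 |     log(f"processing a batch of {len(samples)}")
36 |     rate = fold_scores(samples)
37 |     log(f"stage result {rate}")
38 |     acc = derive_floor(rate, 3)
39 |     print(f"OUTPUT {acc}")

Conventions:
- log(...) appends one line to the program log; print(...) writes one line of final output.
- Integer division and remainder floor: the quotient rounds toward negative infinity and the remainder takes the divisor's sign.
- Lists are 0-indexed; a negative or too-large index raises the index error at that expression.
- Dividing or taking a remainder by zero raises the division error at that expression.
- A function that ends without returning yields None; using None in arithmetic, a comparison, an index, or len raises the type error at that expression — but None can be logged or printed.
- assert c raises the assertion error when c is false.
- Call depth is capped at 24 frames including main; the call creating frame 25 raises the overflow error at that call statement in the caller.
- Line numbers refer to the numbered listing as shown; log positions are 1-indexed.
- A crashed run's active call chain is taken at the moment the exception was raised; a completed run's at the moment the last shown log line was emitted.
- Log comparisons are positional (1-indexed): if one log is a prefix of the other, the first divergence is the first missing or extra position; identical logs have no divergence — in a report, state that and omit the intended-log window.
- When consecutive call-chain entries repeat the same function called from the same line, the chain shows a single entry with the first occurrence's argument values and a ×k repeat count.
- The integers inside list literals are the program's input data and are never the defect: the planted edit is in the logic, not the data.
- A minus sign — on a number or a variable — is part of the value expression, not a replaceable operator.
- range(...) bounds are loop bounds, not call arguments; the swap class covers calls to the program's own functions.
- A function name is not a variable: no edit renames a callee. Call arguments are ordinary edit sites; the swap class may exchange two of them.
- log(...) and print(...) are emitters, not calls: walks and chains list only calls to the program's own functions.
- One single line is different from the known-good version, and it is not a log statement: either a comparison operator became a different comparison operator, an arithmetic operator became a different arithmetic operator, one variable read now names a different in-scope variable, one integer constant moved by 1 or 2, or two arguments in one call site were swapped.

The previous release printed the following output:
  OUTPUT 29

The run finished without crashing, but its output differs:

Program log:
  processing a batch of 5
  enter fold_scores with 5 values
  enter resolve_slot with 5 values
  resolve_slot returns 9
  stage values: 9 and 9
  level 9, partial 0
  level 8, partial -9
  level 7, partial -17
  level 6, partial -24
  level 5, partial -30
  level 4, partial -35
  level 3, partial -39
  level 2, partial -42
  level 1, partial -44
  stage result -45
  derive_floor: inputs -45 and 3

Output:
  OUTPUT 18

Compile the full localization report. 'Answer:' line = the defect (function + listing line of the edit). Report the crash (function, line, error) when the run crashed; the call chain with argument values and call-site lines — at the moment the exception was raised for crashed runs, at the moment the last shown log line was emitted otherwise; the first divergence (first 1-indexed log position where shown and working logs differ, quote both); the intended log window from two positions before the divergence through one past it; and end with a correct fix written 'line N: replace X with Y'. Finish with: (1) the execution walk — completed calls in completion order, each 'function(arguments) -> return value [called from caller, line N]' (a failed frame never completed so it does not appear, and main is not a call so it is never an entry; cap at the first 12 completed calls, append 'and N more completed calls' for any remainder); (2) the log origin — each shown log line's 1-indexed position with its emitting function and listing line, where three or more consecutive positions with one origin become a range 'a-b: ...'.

Answer: the defect is in merge_totals at line 5.
Core observation: Log line 7 is where behavior first shows: 'level 8, partial -9' appears instead of 'level 8, partial 9'.
Call chain: main -> derive_floor(-45, 3) (called at line 38).
First divergence: position 7; shown 'level 8, partial -9' vs intended 'level 8, partial 9'.
Intended log window:
  5: stage values: 9 and 9
  6: level 9, partial 0
  7: level 8, partial 9
  8: level 7, partial 17
Execution walk:
  resolve_slot([4, -1, 9, -2, 9]) -> 9  [called from fold_scores, line 18]
  merge_totals(0, -45) -> -45  [called from merge_totals, line 5]
  merge_totals(1, -44) -> -45  [called from merge_totals, line 5]
  merge_totals(2, -42) -> -45  [called from merge_totals, line 5]
  merge_totals(3, -39) -> -45  [called from merge_totals, line 5]
  merge_totals(4, -35) -> -45  [called from merge_totals, line 5]
  merge_totals(5, -30) -> -45  [called from merge_totals, line 5]
  merge_totals(6, -24) -> -45  [called from merge_totals, line 5]
  merge_totals(7, -17) -> -45  [called from merge_totals, line 5]
  merge_totals(8, -9) -> -45  [called from merge_totals, line 5]
  merge_totals(9, 0) -> -45  [called from fold_scores, line 21]
  fold_scores([4, -1, 9, -2, 9]) -> -45  [called from main, line 36]
  ... and 1 more completed call
Log line origins:
  1: from main, line 35
  2: from fold_scores, line 17
  3: from resolve_slot, line 8
  4: from resolve_slot, line 13
  5: from fold_scores, line 20
  6-14: from merge_totals, line 4
  15: from main, line 37
  16: from derive_floor, line 24
A correct fix: line 5: replace `step - quota` with `step + quota`.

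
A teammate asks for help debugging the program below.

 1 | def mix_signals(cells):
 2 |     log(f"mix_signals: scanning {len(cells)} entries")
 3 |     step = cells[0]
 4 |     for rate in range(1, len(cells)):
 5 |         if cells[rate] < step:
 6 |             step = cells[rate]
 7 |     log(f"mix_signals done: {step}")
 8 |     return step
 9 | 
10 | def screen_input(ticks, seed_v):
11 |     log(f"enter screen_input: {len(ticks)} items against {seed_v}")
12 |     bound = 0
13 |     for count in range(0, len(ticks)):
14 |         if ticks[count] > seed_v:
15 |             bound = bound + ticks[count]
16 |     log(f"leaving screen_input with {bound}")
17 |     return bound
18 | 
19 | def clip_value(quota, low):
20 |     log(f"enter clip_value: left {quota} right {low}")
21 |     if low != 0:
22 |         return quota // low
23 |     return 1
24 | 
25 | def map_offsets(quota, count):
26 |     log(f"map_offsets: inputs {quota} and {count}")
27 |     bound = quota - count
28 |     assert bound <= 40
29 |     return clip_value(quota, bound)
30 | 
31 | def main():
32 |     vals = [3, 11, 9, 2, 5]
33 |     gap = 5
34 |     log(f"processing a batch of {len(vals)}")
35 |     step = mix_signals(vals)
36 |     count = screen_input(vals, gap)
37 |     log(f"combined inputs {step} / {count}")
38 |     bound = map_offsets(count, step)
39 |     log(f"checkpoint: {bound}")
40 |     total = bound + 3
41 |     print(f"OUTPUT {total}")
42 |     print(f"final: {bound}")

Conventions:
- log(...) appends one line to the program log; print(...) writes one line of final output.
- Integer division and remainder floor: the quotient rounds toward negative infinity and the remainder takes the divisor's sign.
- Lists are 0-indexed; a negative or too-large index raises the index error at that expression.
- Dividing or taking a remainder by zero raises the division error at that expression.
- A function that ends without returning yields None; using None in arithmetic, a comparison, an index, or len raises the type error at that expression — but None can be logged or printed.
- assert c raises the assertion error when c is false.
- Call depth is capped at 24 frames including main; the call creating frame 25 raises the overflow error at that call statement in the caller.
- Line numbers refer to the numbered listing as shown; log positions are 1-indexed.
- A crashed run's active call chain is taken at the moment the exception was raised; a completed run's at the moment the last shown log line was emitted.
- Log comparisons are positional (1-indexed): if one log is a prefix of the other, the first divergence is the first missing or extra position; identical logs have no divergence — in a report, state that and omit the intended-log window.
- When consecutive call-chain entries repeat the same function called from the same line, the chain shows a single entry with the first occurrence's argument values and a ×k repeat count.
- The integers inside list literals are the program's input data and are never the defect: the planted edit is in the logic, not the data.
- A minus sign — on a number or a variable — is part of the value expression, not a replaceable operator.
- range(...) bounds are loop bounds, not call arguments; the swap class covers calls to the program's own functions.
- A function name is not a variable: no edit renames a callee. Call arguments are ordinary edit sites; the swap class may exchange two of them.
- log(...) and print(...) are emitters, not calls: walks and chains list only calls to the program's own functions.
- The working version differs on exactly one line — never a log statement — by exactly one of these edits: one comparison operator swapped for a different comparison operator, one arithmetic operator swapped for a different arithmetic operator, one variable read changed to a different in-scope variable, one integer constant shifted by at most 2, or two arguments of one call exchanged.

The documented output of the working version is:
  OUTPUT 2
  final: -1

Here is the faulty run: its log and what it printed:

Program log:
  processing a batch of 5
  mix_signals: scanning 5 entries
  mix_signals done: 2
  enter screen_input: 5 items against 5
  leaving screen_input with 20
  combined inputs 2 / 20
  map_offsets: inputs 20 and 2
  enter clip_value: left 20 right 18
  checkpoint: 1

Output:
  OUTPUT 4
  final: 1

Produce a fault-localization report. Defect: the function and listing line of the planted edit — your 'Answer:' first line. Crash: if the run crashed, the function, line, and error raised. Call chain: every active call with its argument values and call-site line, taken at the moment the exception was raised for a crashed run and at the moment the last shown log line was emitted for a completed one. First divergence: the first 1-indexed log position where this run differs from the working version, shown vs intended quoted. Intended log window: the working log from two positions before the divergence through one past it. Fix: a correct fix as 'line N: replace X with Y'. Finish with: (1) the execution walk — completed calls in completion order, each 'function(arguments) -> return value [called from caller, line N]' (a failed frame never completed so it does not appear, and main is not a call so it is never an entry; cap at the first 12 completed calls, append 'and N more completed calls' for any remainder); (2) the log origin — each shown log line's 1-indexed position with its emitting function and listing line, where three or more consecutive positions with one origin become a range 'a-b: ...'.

Answer: the defect is in main at line 38.
Key observation: The earliest visible damage is log position 7 — 'map_offsets: inputs 20 and 2' rather than the intended 'map_offsets: inputs 2 and 20'.
Call chain: main.
First divergence: at position 7 the run shows 'map_offsets: inputs 20 and 2' where the working version logs 'map_offsets: inputs 2 and 20'.
Intended log window:
  5: leaving screen_input with 20
  6: combined inputs 2 / 20
  7: map_offsets: inputs 2 and 20
  8: enter clip_value: left 2 right -18
Execution walk:
  mix_signals([3, 11, 9, 2, 5]) -> 2  [called from main, line 35]
  screen_input([3, 11, 9, 2, 5], 5) -> 20  [called from main, line 36]
  clip_value(20, 18) -> 1  [called from map_offsets, line 29]
  map_offsets(20, 2) -> 1  [called from main, line 38]
Log origins:
  1: logged in main at line 34
  2: logged in mix_signals at line 2
  3: logged in mix_signals at line 7
  4: logged in screen_input at line 11
  5: logged in screen_input at line 16
  6: logged in main at line 37
  7: logged in map_offsets at line 26
  8: logged in clip_value at line 20
  9: logged in main at line 39
A correct fix: line 38: replace `map_offsets(count, step)` with `map_offsets(step, count)`.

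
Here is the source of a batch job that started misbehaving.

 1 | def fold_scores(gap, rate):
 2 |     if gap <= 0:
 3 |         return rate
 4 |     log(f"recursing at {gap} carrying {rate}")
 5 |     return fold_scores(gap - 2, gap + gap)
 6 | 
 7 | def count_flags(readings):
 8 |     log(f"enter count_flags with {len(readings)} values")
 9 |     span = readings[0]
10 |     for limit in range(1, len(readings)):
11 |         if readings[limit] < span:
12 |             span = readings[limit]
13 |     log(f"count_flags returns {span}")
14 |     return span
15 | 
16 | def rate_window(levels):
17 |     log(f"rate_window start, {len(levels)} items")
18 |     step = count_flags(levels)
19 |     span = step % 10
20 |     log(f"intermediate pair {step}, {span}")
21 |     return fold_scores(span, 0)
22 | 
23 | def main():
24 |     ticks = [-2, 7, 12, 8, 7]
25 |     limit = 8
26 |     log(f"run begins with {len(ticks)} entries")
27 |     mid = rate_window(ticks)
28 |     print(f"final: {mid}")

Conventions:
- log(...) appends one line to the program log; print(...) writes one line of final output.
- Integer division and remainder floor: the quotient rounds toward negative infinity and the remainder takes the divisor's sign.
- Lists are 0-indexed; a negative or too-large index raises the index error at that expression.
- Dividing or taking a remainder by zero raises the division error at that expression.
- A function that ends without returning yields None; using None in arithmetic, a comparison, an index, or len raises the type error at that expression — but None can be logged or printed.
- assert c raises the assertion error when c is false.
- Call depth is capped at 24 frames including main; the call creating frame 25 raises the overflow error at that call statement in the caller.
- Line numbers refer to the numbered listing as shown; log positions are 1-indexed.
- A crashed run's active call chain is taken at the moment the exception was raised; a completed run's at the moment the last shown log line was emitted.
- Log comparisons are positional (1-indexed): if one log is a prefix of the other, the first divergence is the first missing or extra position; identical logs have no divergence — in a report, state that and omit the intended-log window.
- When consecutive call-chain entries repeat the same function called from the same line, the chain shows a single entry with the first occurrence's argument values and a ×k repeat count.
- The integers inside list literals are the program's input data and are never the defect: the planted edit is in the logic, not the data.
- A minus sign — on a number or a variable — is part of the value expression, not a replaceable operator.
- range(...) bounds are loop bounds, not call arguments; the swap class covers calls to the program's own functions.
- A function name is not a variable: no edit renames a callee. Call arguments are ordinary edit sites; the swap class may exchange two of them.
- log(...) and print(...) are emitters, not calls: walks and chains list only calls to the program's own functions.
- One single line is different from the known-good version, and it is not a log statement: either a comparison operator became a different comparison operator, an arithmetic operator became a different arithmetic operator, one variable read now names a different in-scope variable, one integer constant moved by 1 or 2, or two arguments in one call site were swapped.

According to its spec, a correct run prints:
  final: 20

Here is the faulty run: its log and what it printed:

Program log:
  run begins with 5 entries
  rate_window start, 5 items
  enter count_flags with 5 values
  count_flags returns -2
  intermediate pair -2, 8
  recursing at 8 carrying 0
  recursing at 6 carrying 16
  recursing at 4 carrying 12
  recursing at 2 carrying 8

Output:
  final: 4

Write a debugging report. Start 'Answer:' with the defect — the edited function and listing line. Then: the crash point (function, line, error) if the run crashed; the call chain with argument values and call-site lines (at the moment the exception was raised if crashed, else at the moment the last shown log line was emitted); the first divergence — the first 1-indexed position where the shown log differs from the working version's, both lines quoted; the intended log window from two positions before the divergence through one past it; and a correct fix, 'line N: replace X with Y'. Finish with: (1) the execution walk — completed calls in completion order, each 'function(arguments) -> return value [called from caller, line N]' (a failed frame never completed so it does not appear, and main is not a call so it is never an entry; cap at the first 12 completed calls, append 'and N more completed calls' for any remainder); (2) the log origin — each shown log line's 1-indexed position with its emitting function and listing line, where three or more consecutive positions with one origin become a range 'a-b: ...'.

Answer: the defect is in fold_scores at line 5.
The tell: At log position 7 the runs split — shown 'recursing at 6 carrying 16', but the working version logs 'recursing at 6 carrying 8'.
Call chain: main -> rate_window([-2, 7, 12, 8, 7]) (called at line 27) -> fold_scores(8, 0) (called at line 21) -> fold_scores(6, 16) (called at line 5) ×3.
First divergence: position 7; shown 'recursing at 6 carrying 16' vs intended 'recursing at 6 carrying 8'.
Intended log window:
  5: intermediate pair -2, 8
  6: recursing at 8 carrying 0
  7: recursing at 6 carrying 8
  8: recursing at 4 carrying 14
Execution walk:
  count_flags([-2, 7, 12, 8, 7]) -> -2  [called from rate_window, line 18]
  fold_scores(0, 4) -> 4  [called from fold_scores, line 5]
  fold_scores(2, 8) -> 4  [called from fold_scores, line 5]
  fold_scores(4, 12) -> 4  [called from fold_scores, line 5]
  fold_scores(6, 16) -> 4  [called from fold_scores, line 5]
  fold_scores(8, 0) -> 4  [called from rate_window, line 21]
  rate_window([-2, 7, 12, 8, 7]) -> 4  [called from main, line 27]
Log origins:
  1: from main, line 26
  2: from rate_window, line 17
  3: from count_flags, line 8
  4: from count_flags, line 13
  5: from rate_window, line 20
  6-9: from fold_scores, line 4
A correct fix: line 5: replace `gap + gap` with `rate + gap`.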